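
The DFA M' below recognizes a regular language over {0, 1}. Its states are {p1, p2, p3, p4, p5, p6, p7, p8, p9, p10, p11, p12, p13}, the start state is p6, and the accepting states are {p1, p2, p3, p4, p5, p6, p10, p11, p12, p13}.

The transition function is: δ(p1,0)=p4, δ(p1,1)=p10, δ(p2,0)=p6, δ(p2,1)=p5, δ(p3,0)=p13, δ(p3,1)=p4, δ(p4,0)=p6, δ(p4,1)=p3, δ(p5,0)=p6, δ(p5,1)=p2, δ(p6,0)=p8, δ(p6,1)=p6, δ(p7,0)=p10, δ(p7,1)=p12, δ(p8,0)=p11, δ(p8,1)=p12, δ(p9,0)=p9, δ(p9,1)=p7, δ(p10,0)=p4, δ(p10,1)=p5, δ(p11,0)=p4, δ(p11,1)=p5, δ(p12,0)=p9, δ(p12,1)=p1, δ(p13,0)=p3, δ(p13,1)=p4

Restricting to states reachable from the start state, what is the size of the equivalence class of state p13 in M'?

2

Every state is reachable, so we keep all 13.
P0 = {p1,p2,p3,p4,p5,p6,p10,p11,p12,p13} | {p7,p8,p9}.
On input 0, block {p1,p2,p3,p4,p5,p6,p10,p11,p12,p13} splits into {p1,p2,p3,p4,p5,p10,p11,p13} and {p6,p12}.
On input 0, block {p1,p2,p3,p4,p5,p10,p11,p13} splits into {p1,p3,p10,p11,p13} and {p2,p4,p5}.
On input 0, block {p1,p3,p10,p11,p13} splits into {p1,p10,p11} and {p3,p13}.
Refine {p1,p10,p11} on symbol 1: members go to different blocks, giving {p10,p11} and {p1}.
Refine {p7,p8,p9} on symbol 0: members go to different blocks, giving {p7,p8} and {p9}.
Refine {p6,p12} on symbol 0: members go to different blocks, giving {p6} and {p12}.
Refine {p2,p4,p5} on symbol 1: members go to different blocks, giving {p2,p5} and {p4}.
The partition is now stable with 9 blocks: {p10,p11} | {p7,p8} | {p6} | {p2,p5} | {p3,p13} | {p1} | {p9} | {p12} | {p4}.
The equivalence class containing p13 is {p3,p13}, of size 2.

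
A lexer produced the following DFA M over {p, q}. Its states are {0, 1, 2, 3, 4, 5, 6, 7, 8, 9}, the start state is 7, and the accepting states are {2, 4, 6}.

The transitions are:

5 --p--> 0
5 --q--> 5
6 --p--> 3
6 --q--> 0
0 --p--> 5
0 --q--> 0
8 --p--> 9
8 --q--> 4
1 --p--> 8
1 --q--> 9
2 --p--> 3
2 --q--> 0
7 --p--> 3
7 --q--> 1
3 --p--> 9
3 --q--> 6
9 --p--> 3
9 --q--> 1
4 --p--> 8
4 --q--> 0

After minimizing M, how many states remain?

4

States {2} cannot be reached from the start state, so discard them.
Start with accepting vs non-accepting: {4,6} | {0,1,3,5,7,8,9}.
Refine {0,1,3,5,7,8,9} on symbol q: members go to different blocks, giving {0,1,5,7,9} and {3,8}.
On input p, block {0,1,5,7,9} splits into {1,7,9} and {0,5}.
No further refinement is possible. Final partition (4 blocks): {4,6} | {1,7,9} | {3,8} | {0,5}.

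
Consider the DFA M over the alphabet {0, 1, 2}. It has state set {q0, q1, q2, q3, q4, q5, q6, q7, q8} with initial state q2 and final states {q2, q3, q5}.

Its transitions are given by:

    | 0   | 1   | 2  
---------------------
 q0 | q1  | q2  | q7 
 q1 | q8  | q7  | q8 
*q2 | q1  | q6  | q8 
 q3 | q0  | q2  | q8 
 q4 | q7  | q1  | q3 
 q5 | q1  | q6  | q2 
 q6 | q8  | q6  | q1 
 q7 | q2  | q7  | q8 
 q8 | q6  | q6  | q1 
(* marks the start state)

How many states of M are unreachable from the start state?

Starting at q2 and following transitions, the reachable set is {q1, q2, q6, q7, q8}. That leaves q0, q3, q4, q5 unreachable — 4 in total.

4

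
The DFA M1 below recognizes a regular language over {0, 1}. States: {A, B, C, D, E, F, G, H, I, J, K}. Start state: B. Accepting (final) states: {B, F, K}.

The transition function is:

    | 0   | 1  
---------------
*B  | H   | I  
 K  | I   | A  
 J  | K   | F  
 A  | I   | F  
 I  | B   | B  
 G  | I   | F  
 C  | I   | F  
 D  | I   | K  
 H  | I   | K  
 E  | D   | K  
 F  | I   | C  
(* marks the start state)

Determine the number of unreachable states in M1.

4

No path from B leads to D, E, G, J; the other 7 states are all reachable.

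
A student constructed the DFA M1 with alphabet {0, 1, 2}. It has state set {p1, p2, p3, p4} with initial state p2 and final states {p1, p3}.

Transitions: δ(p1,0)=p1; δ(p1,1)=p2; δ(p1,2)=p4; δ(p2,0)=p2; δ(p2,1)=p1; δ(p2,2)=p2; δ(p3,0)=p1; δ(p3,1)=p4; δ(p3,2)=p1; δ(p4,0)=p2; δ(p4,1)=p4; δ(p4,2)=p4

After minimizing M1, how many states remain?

States {p3} cannot be reached from the start state, so discard them.
P0 = {p1} | {p2,p4}.
Split {p2,p4} by δ(·,1) → {p2} and {p4}.
Stable partition: {p1} | {p2} | {p4} — 3 equivalence classes.

3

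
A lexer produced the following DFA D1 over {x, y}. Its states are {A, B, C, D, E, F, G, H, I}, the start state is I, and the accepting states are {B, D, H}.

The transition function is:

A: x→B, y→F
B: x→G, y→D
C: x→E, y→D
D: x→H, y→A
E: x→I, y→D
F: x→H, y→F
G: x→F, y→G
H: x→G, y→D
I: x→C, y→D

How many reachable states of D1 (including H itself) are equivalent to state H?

2

Initial partition by acceptance: {B,D,H} | {A,C,E,F,G,I}.
Split {B,D,H} by δ(·,x) → {B,H} and {D}.
On input x, block {A,C,E,F,G,I} splits into {C,E,G,I} and {A,F}.
Refine {C,E,G,I} on symbol x: members go to different blocks, giving {C,E,I} and {G}.
Stable partition: {B,H} | {C,E,I} | {D} | {A,F} | {G} — 5 equivalence classes.
State H belongs to the block {B,H}, which has 2 states.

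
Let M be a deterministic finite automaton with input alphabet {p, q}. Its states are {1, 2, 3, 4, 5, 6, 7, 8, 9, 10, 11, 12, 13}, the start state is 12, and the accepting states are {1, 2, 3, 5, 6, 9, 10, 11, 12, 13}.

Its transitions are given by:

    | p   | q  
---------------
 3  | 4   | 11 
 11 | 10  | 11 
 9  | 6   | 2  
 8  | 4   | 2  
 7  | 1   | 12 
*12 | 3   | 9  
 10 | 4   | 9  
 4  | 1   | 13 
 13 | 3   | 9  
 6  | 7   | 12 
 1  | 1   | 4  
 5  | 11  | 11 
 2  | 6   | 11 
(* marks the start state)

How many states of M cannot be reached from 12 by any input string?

2

No path from 12 leads to 5, 8; the other 11 states are all reachable.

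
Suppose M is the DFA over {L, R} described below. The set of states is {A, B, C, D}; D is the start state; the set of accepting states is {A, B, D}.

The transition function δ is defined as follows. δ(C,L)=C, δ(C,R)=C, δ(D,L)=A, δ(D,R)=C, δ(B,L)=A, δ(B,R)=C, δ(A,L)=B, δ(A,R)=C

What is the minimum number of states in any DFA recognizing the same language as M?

Initial partition by acceptance: {A,B,D} | {C}.
Stable partition: {A,B,D} | {C} — 2 equivalence classes.

2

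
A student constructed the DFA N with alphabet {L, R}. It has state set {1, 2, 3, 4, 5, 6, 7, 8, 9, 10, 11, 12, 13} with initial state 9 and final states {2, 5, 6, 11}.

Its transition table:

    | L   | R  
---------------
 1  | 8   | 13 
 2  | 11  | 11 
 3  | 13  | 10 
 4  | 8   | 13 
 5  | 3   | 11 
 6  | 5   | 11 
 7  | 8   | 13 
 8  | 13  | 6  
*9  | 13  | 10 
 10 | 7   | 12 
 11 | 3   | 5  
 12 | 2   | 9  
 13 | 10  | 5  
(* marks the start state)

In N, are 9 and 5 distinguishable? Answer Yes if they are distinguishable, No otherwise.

Yes

Reachable states from the start: {2,3,5,6,7,8,9,10,11,12,13}. Unreachable: {1,4} — drop them.
Initial partition by acceptance: {2,5,6,11} | {3,7,8,9,10,12,13}.
Refine {2,5,6,11} on symbol L: members go to different blocks, giving {2,6} and {5,11}.
Split {3,7,8,9,10,12,13} by δ(·,L) → {3,7,8,9,10,13} and {12}.
Split {3,7,8,9,10,13} by δ(·,R) → {3,7,9} and {8} and {10} and {13}.
Refine {3,7,9} on symbol L: members go to different blocks, giving {3,9} and {7}.
No further refinement is possible. Final partition (8 blocks): {2,6} | {3,9} | {5,11} | {12} | {8} | {10} | {13} | {7}.
9 and 5 end up in different blocks, so they are distinguishable. For instance, the string 'ε' is accepted from only 5.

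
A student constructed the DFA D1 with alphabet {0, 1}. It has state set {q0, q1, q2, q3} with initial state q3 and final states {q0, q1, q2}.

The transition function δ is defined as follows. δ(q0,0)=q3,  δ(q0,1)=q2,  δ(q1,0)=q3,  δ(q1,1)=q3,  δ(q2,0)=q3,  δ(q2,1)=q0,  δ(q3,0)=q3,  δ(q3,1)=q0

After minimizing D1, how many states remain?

2

States {q1} cannot be reached from the start state, so discard them.
Start with accepting vs non-accepting: {q0,q2} | {q3}.
The partition is now stable with 2 blocks: {q0,q2} | {q3}.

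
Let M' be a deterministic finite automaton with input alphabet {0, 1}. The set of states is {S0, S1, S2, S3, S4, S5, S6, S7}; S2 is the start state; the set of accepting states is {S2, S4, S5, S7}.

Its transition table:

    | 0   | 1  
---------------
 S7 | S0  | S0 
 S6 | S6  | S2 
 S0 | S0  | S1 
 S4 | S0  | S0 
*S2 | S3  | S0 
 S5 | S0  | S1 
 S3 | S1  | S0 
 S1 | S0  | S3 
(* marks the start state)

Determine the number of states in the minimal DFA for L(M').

States {S4,S5,S6,S7} cannot be reached from the start state, so discard them.
Start with accepting vs non-accepting: {S2} | {S0,S1,S3}.
No further refinement is possible. Final partition (2 blocks): {S2} | {S0,S1,S3}.

2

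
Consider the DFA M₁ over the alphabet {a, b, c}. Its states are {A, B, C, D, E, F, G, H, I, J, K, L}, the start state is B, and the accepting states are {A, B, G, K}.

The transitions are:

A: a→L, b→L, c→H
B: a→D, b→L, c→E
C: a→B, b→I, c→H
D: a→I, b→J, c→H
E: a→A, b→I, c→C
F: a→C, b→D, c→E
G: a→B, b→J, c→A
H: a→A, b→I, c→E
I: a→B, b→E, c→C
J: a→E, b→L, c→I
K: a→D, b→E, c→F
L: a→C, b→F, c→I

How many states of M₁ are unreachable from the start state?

2

No path from B leads to G, K; the other 10 states are all reachable.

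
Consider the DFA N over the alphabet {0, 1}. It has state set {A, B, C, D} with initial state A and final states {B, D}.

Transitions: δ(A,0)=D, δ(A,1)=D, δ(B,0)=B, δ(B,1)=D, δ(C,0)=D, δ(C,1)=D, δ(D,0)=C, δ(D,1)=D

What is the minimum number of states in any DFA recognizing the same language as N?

2

Reachable states from the start: {A,C,D}. Unreachable: {B} — drop them.
P0 = {D} | {A,C}.
No further refinement is possible. Final partition (2 blocks): {D} | {A,C}.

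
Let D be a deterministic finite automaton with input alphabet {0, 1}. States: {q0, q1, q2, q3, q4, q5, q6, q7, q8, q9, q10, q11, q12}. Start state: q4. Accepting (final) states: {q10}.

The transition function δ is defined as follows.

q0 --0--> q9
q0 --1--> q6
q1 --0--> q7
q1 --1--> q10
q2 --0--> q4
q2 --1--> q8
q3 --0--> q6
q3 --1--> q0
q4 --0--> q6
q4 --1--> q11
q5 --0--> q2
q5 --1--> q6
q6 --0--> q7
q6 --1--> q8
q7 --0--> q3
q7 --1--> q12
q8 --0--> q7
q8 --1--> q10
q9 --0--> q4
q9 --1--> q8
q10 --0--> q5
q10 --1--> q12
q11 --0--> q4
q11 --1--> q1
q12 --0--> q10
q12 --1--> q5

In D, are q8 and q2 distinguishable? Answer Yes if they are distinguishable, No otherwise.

P0 = {q10} | {q0,q1,q2,q3,q4,q5,q6,q7,q8,q9,q11,q12}.
On input 0, block {q0,q1,q2,q3,q4,q5,q6,q7,q8,q9,q11,q12} splits into {q0,q1,q2,q3,q4,q5,q6,q7,q8,q9,q11} and {q12}.
Refine {q0,q1,q2,q3,q4,q5,q6,q7,q8,q9,q11} on symbol 1: members go to different blocks, giving {q0,q2,q3,q4,q5,q6,q9,q11} and {q1,q8} and {q7}.
On input 0, block {q0,q2,q3,q4,q5,q6,q9,q11} splits into {q0,q2,q3,q4,q5,q9,q11} and {q6}.
On input 0, block {q0,q2,q3,q4,q5,q9,q11} splits into {q0,q2,q5,q9,q11} and {q3,q4}.
Split {q0,q2,q5,q9,q11} by δ(·,0) → {q2,q9,q11} and {q0,q5}.
Refine {q3,q4} on symbol 1: members go to different blocks, giving {q3} and {q4}.
The partition is now stable with 9 blocks: {q10} | {q2,q9,q11} | {q12} | {q1,q8} | {q7} | {q6} | {q3} | {q0,q5} | {q4}.
q8 and q2 end up in different blocks, so they are distinguishable. For instance, the string '1' is accepted from only q8.

Yes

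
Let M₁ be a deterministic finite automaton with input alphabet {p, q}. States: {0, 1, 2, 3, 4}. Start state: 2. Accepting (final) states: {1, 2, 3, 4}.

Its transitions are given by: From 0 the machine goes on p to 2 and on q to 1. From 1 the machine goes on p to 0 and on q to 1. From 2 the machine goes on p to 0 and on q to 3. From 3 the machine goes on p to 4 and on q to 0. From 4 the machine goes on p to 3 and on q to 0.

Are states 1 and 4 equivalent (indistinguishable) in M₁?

No

Every state is reachable, so we keep all 5.
Start with accepting vs non-accepting: {1,2,3,4} | {0}.
On input p, block {1,2,3,4} splits into {1,2} and {3,4}.
Split {1,2} by δ(·,q) → {1} and {2}.
Stable partition: {1} | {0} | {3,4} | {2} — 4 equivalence classes.
1 and 4 end up in different blocks, so they are distinguishable. For instance, the string 'p' is accepted from only 4.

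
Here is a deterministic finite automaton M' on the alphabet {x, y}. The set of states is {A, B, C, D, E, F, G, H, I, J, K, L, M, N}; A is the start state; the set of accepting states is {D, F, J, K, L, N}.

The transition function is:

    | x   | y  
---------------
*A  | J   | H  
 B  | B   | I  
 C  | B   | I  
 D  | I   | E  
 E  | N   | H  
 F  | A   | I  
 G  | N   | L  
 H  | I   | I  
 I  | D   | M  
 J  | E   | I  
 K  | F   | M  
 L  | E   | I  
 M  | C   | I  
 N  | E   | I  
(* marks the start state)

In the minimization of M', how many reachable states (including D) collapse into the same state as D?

1

Reachable states from the start: {A,B,C,D,E,H,I,J,M,N}. Unreachable: {F,G,K,L} — drop them.
Start with accepting vs non-accepting: {D,J,N} | {A,B,C,E,H,I,M}.
Split {A,B,C,E,H,I,M} by δ(·,x) → {B,C,H,M} and {A,E,I}.
Refine {B,C,H,M} on symbol x: members go to different blocks, giving {B,C,M} and {H}.
Split {A,E,I} by δ(·,y) → {A,E} and {I}.
On input x, block {D,J,N} splits into {J,N} and {D}.
The partition is now stable with 6 blocks: {J,N} | {B,C,M} | {A,E} | {H} | {I} | {D}.
State D belongs to the block {D}, which has 1 states.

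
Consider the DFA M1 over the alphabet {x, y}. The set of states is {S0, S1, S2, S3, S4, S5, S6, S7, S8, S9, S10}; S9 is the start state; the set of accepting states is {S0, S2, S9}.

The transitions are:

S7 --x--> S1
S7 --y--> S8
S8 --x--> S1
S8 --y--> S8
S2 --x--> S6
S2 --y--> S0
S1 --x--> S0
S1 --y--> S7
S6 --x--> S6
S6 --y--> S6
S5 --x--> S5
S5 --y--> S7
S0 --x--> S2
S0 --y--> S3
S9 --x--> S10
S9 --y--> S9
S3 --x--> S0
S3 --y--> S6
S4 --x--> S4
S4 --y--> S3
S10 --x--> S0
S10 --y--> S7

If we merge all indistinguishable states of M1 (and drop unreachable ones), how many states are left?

Reachable states from the start: {S0,S1,S2,S3,S6,S7,S8,S9,S10}. Unreachable: {S4,S5} — drop them.
Start with accepting vs non-accepting: {S0,S2,S9} | {S1,S3,S6,S7,S8,S10}.
Refine {S0,S2,S9} on symbol x: members go to different blocks, giving {S2,S9} and {S0}.
Refine {S2,S9} on symbol y: members go to different blocks, giving {S2} and {S9}.
Refine {S1,S3,S6,S7,S8,S10} on symbol x: members go to different blocks, giving {S1,S3,S10} and {S6,S7,S8}.
On input x, block {S6,S7,S8} splits into {S7,S8} and {S6}.
Split {S1,S3,S10} by δ(·,y) → {S1,S10} and {S3}.
No further refinement is possible. Final partition (7 blocks): {S2} | {S1,S10} | {S0} | {S9} | {S7,S8} | {S6} | {S3}.

7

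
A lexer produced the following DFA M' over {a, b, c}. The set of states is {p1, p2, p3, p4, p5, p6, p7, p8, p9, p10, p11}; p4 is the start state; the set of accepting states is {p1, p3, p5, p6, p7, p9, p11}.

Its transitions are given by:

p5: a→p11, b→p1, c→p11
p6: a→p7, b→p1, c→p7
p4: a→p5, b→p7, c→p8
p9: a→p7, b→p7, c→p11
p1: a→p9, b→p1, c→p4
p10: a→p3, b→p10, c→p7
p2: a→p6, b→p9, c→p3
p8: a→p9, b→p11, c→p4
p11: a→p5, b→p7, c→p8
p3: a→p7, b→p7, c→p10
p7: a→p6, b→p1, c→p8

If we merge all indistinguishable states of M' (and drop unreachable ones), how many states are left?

3

States {p2,p3,p10} cannot be reached from the start state, so discard them.
Start with accepting vs non-accepting: {p1,p5,p6,p7,p9,p11} | {p4,p8}.
Refine {p1,p5,p6,p7,p9,p11} on symbol c: members go to different blocks, giving {p1,p7,p11} and {p5,p6,p9}.
No further refinement is possible. Final partition (3 blocks): {p1,p7,p11} | {p4,p8} | {p5,p6,p9}.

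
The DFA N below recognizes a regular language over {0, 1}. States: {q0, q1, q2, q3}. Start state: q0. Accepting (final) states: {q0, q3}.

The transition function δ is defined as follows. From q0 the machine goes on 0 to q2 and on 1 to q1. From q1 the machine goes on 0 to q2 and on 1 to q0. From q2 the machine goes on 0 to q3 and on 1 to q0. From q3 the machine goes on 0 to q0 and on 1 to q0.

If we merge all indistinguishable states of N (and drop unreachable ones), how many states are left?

4

Start with accepting vs non-accepting: {q0,q3} | {q1,q2}.
Split {q0,q3} by δ(·,0) → {q0} and {q3}.
Refine {q1,q2} on symbol 0: members go to different blocks, giving {q1} and {q2}.
Stable partition: {q0} | {q1} | {q3} | {q2} — 4 equivalence classes.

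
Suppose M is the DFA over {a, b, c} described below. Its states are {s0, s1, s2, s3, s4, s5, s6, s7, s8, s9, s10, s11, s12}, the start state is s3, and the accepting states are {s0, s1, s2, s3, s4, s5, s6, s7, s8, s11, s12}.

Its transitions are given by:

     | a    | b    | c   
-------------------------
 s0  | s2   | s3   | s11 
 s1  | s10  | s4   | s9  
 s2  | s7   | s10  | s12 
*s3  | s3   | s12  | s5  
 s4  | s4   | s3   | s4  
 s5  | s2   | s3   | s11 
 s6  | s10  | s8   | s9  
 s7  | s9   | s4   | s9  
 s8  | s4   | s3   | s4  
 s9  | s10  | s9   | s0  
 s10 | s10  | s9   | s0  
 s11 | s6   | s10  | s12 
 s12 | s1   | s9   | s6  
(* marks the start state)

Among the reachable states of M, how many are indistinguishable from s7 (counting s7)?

Every state is reachable, so we keep all 13.
P0 = {s0,s1,s2,s3,s4,s5,s6,s7,s8,s11,s12} | {s9,s10}.
Refine {s0,s1,s2,s3,s4,s5,s6,s7,s8,s11,s12} on symbol a: members go to different blocks, giving {s0,s2,s3,s4,s5,s8,s11,s12} and {s1,s6,s7}.
Refine {s0,s2,s3,s4,s5,s8,s11,s12} on symbol a: members go to different blocks, giving {s0,s3,s4,s5,s8} and {s2,s11,s12}.
Refine {s0,s3,s4,s5,s8} on symbol a: members go to different blocks, giving {s3,s4,s8} and {s0,s5}.
On input b, block {s3,s4,s8} splits into {s4,s8} and {s3}.
Split {s2,s11,s12} by δ(·,c) → {s2,s11} and {s12}.
No further refinement is possible. Final partition (7 blocks): {s4,s8} | {s9,s10} | {s1,s6,s7} | {s2,s11} | {s0,s5} | {s3} | {s12}.
The equivalence class containing s7 is {s1,s6,s7}, of size 3.

3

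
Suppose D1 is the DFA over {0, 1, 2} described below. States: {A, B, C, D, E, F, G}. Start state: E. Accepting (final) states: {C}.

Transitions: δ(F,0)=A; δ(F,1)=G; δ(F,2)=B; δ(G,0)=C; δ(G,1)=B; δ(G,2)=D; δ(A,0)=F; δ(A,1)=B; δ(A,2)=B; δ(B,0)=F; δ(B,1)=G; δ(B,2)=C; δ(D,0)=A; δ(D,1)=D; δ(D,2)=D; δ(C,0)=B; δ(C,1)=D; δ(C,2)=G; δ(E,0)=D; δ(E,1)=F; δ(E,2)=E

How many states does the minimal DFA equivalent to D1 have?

7

Every state is reachable, so we keep all 7.
P0 = {C} | {A,B,D,E,F,G}.
Refine {A,B,D,E,F,G} on symbol 0: members go to different blocks, giving {A,B,D,E,F} and {G}.
Split {A,B,D,E,F} by δ(·,1) → {A,D,E} and {B,F}.
Refine {A,D,E} on symbol 0: members go to different blocks, giving {D,E} and {A}.
Split {D,E} by δ(·,0) → {D} and {E}.
Split {B,F} by δ(·,0) → {B} and {F}.
The partition is now stable with 7 blocks: {C} | {D} | {G} | {B} | {A} | {E} | {F}.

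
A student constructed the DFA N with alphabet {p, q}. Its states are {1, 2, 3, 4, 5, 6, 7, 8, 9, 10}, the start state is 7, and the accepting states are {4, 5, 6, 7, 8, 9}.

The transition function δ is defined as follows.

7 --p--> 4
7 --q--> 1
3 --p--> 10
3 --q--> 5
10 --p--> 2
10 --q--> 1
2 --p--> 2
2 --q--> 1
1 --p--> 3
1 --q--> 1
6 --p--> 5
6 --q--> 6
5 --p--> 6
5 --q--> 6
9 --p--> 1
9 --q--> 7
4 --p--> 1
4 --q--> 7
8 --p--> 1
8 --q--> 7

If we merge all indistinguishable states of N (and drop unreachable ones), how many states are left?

Reachable states from the start: {1,2,3,4,5,6,7,10}. Unreachable: {8,9} — drop them.
Start with accepting vs non-accepting: {4,5,6,7} | {1,2,3,10}.
Split {4,5,6,7} by δ(·,p) → {5,6,7} and {4}.
Refine {5,6,7} on symbol p: members go to different blocks, giving {5,6} and {7}.
Refine {1,2,3,10} on symbol q: members go to different blocks, giving {1,2,10} and {3}.
On input p, block {1,2,10} splits into {2,10} and {1}.
Stable partition: {5,6} | {2,10} | {4} | {7} | {3} | {1} — 6 equivalence classes.

6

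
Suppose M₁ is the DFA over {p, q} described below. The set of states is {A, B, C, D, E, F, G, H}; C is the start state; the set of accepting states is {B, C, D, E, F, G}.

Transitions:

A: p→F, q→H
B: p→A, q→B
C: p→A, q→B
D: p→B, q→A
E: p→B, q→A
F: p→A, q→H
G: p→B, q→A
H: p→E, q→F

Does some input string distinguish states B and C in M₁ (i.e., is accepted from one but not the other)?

No

Reachable states from the start: {A,B,C,E,F,H}. Unreachable: {D,G} — drop them.
Start with accepting vs non-accepting: {B,C,E,F} | {A,H}.
On input p, block {B,C,E,F} splits into {B,C,F} and {E}.
Refine {B,C,F} on symbol q: members go to different blocks, giving {B,C} and {F}.
Split {A,H} by δ(·,p) → {A} and {H}.
The partition is now stable with 5 blocks: {B,C} | {A} | {E} | {F} | {H}.
B and C lie in the same block of the stable partition, so they are equivalent — no string distinguishes them.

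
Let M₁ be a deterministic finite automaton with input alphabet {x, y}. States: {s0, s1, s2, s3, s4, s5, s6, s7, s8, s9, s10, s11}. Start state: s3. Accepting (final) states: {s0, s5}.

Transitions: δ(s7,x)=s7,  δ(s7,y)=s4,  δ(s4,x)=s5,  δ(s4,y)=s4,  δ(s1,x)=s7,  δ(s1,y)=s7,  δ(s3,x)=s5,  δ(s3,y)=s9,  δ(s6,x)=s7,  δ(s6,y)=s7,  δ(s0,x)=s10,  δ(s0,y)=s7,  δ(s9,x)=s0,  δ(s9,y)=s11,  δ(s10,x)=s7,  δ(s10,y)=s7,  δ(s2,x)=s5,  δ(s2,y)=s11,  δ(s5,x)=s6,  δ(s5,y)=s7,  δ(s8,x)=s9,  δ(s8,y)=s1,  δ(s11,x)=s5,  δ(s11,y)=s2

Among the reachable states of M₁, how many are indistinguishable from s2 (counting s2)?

Reachable states from the start: {s0,s2,s3,s4,s5,s6,s7,s9,s10,s11}. Unreachable: {s1,s8} — drop them.
P0 = {s0,s5} | {s2,s3,s4,s6,s7,s9,s10,s11}.
Split {s2,s3,s4,s6,s7,s9,s10,s11} by δ(·,x) → {s2,s3,s4,s9,s11} and {s6,s7,s10}.
Refine {s6,s7,s10} on symbol y: members go to different blocks, giving {s6,s10} and {s7}.
The partition is now stable with 4 blocks: {s0,s5} | {s2,s3,s4,s9,s11} | {s6,s10} | {s7}.
State s2 belongs to the block {s2,s3,s4,s9,s11}, which has 5 states.

5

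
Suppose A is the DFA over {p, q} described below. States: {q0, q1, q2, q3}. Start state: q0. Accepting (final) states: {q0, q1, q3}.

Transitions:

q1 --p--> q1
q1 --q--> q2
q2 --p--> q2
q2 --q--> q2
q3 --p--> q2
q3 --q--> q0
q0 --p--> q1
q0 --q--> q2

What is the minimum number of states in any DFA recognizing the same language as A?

States {q3} cannot be reached from the start state, so discard them.
Initial partition by acceptance: {q0,q1} | {q2}.
The partition is now stable with 2 blocks: {q0,q1} | {q2}.

2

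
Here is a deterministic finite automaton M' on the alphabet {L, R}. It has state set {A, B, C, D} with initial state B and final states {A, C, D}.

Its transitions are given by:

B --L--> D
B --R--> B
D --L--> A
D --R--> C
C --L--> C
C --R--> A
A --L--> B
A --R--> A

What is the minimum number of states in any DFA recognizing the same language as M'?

All states are reachable from the start state.
Initial partition by acceptance: {A,C,D} | {B}.
Split {A,C,D} by δ(·,L) → {C,D} and {A}.
Refine {C,D} on symbol L: members go to different blocks, giving {C} and {D}.
Stable partition: {C} | {B} | {A} | {D} — 4 equivalence classes.

4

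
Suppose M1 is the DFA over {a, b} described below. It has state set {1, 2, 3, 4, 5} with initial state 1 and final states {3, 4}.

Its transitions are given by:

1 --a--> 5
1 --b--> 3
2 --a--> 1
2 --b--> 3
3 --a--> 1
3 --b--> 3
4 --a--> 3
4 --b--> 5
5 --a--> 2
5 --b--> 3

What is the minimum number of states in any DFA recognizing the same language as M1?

2

First remove the unreachable states {4}; 4 states remain.
P0 = {3} | {1,2,5}.
Stable partition: {3} | {1,2,5} — 2 equivalence classes.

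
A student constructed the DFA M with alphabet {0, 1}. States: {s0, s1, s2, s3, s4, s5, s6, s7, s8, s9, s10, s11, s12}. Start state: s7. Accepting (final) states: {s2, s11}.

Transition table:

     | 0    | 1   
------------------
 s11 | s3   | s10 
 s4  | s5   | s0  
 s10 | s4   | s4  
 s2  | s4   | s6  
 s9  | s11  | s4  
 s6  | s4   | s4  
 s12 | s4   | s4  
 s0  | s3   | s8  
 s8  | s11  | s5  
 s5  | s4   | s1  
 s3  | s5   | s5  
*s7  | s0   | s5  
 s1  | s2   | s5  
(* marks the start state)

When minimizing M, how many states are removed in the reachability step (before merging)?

Starting at s7 and following transitions, the reachable set is {s0, s1, s2, s3, s4, s5, s6, s7, s8, s10, s11}. That leaves s9, s12 unreachable — 2 in total.

2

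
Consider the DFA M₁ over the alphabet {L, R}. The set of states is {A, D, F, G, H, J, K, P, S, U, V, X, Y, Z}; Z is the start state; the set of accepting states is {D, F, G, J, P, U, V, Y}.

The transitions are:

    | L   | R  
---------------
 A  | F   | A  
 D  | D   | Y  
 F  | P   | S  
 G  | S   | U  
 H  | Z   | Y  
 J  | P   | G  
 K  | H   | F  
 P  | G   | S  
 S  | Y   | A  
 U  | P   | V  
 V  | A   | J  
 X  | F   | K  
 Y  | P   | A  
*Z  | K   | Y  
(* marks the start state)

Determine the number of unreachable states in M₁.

2

No path from Z leads to D, X; the other 12 states are all reachable.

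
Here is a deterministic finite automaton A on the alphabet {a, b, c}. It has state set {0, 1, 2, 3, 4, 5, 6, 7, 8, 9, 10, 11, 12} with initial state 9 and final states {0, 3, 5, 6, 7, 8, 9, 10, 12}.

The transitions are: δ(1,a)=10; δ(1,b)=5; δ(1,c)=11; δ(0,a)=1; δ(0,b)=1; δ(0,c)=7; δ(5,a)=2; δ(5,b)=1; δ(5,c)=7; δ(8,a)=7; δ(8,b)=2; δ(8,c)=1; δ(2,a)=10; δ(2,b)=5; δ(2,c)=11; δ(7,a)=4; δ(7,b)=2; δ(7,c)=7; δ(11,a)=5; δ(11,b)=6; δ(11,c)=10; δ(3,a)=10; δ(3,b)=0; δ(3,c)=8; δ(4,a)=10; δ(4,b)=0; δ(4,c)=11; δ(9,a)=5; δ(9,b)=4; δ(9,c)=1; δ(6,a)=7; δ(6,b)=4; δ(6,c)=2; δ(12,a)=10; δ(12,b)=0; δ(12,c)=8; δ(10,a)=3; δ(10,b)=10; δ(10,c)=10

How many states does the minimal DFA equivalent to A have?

Reachable states from the start: {0,1,2,3,4,5,6,7,8,9,10,11}. Unreachable: {12} — drop them.
Start with accepting vs non-accepting: {0,3,5,6,7,8,9,10} | {1,2,4,11}.
Refine {0,3,5,6,7,8,9,10} on symbol a: members go to different blocks, giving {3,6,8,9,10} and {0,5,7}.
On input a, block {3,6,8,9,10} splits into {6,8,9} and {3,10}.
Split {1,2,4,11} by δ(·,a) → {1,2,4} and {11}.
Refine {3,10} on symbol b: members go to different blocks, giving {3} and {10}.
The partition is now stable with 6 blocks: {6,8,9} | {1,2,4} | {0,5,7} | {3} | {11} | {10}.

6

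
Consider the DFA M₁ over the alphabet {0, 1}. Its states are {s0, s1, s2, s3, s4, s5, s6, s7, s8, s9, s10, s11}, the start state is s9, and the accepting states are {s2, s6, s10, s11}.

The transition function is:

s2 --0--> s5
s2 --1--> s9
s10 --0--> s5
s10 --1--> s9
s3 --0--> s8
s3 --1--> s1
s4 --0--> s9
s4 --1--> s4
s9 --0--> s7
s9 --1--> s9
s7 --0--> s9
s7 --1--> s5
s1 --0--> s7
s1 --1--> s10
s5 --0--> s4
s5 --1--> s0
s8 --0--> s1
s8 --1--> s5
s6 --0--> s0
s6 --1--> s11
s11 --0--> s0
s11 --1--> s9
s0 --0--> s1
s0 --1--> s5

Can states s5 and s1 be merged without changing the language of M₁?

States {s2,s3,s6,s8,s11} cannot be reached from the start state, so discard them.
Start with accepting vs non-accepting: {s10} | {s0,s1,s4,s5,s7,s9}.
Refine {s0,s1,s4,s5,s7,s9} on symbol 1: members go to different blocks, giving {s0,s4,s5,s7,s9} and {s1}.
Split {s0,s4,s5,s7,s9} by δ(·,0) → {s4,s5,s7,s9} and {s0}.
Refine {s4,s5,s7,s9} on symbol 1: members go to different blocks, giving {s4,s7,s9} and {s5}.
Refine {s4,s7,s9} on symbol 1: members go to different blocks, giving {s4,s9} and {s7}.
On input 0, block {s4,s9} splits into {s4} and {s9}.
The partition is now stable with 7 blocks: {s10} | {s4} | {s1} | {s0} | {s5} | {s7} | {s9}.
s5 and s1 end up in different blocks, so they are distinguishable. For instance, the string '1' is accepted from only s1.

No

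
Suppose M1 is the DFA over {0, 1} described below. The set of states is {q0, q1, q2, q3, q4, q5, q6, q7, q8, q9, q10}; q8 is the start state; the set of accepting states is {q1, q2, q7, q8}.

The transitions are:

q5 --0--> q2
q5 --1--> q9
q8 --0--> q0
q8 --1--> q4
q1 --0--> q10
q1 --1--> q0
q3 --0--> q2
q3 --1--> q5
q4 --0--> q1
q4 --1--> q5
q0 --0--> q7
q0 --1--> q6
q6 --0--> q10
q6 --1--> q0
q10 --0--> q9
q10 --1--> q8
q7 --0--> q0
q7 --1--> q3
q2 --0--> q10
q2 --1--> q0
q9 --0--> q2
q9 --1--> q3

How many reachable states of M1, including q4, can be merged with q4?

4

Every state is reachable, so we keep all 11.
Start with accepting vs non-accepting: {q1,q2,q7,q8} | {q0,q3,q4,q5,q6,q9,q10}.
On input 0, block {q0,q3,q4,q5,q6,q9,q10} splits into {q0,q3,q4,q5,q9} and {q6,q10}.
Split {q1,q2,q7,q8} by δ(·,0) → {q1,q2} and {q7,q8}.
On input 0, block {q0,q3,q4,q5,q9} splits into {q3,q4,q5,q9} and {q0}.
On input 0, block {q6,q10} splits into {q6} and {q10}.
No further refinement is possible. Final partition (6 blocks): {q1,q2} | {q3,q4,q5,q9} | {q6} | {q7,q8} | {q0} | {q10}.
The equivalence class containing q4 is {q3,q4,q5,q9}, of size 4.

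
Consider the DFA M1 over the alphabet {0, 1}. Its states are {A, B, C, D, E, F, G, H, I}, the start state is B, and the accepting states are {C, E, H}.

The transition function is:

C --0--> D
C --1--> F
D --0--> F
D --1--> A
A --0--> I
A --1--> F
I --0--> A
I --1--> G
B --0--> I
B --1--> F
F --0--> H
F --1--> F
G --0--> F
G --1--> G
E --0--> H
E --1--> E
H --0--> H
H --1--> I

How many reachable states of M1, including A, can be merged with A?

2

Reachable states from the start: {A,B,F,G,H,I}. Unreachable: {C,D,E} — drop them.
Start with accepting vs non-accepting: {H} | {A,B,F,G,I}.
Split {A,B,F,G,I} by δ(·,0) → {A,B,G,I} and {F}.
Split {A,B,G,I} by δ(·,0) → {A,B,I} and {G}.
Refine {A,B,I} on symbol 1: members go to different blocks, giving {A,B} and {I}.
No further refinement is possible. Final partition (5 blocks): {H} | {A,B} | {F} | {G} | {I}.
The equivalence class containing A is {A,B}, of size 2.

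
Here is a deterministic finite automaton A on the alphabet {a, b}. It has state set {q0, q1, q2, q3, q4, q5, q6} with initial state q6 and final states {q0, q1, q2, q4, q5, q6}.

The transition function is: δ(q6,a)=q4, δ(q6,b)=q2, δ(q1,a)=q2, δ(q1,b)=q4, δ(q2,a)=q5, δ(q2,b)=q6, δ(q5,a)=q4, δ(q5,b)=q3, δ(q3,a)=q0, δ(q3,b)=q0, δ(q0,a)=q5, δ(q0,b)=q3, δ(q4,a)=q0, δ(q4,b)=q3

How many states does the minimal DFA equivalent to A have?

Reachable states from the start: {q0,q2,q3,q4,q5,q6}. Unreachable: {q1} — drop them.
P0 = {q0,q2,q4,q5,q6} | {q3}.
On input b, block {q0,q2,q4,q5,q6} splits into {q0,q4,q5} and {q2,q6}.
No further refinement is possible. Final partition (3 blocks): {q0,q4,q5} | {q3} | {q2,q6}.

3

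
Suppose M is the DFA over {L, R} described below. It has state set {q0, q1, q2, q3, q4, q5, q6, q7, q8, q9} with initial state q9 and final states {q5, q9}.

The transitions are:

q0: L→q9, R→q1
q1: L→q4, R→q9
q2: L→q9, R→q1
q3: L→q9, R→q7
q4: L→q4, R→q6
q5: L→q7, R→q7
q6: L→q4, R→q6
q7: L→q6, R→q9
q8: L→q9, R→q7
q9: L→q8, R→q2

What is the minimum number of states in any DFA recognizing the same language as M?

4

First remove the unreachable states {q0,q3,q5}; 7 states remain.
Start with accepting vs non-accepting: {q9} | {q1,q2,q4,q6,q7,q8}.
On input L, block {q1,q2,q4,q6,q7,q8} splits into {q1,q4,q6,q7} and {q2,q8}.
On input R, block {q1,q4,q6,q7} splits into {q1,q7} and {q4,q6}.
Stable partition: {q9} | {q1,q7} | {q2,q8} | {q4,q6} — 4 equivalence classes.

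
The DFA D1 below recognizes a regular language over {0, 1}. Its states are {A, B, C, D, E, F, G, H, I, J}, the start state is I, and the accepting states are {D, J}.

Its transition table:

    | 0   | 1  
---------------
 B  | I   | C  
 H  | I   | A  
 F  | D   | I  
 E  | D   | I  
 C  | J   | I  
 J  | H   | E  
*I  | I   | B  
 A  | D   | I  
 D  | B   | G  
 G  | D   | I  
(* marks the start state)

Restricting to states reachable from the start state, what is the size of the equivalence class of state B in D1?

2

States {F} cannot be reached from the start state, so discard them.
Start with accepting vs non-accepting: {D,J} | {A,B,C,E,G,H,I}.
Split {A,B,C,E,G,H,I} by δ(·,0) → {A,C,E,G} and {B,H,I}.
Split {B,H,I} by δ(·,1) → {B,H} and {I}.
No further refinement is possible. Final partition (4 blocks): {D,J} | {A,C,E,G} | {B,H} | {I}.
State B belongs to the block {B,H}, which has 2 states.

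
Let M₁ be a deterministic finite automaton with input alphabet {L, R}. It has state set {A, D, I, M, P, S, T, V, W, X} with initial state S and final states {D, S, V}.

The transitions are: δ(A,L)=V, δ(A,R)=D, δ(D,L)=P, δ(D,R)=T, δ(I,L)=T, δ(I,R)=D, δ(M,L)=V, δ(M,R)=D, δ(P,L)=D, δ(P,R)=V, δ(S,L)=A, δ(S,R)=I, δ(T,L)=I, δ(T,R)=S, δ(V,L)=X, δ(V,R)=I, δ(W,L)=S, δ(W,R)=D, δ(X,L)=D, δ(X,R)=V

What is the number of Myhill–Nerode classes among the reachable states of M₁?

3

Reachable states from the start: {A,D,I,P,S,T,V,X}. Unreachable: {M,W} — drop them.
Initial partition by acceptance: {D,S,V} | {A,I,P,T,X}.
Split {A,I,P,T,X} by δ(·,L) → {A,P,X} and {I,T}.
The partition is now stable with 3 blocks: {D,S,V} | {A,P,X} | {I,T}.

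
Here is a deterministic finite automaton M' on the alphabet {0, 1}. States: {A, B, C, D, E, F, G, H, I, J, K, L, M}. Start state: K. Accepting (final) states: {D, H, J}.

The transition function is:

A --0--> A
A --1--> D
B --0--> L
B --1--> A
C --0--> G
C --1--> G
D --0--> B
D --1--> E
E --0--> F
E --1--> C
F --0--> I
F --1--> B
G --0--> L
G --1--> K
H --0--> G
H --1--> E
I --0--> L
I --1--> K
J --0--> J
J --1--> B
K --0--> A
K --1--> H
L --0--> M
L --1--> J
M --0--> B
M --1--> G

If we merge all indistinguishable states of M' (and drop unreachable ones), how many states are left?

7

P0 = {D,H,J} | {A,B,C,E,F,G,I,K,L,M}.
On input 0, block {D,H,J} splits into {D,H} and {J}.
On input 1, block {A,B,C,E,F,G,I,K,L,M} splits into {B,C,E,F,G,I,M} and {A,K} and {L}.
Split {B,C,E,F,G,I,M} by δ(·,0) → {C,E,F,M} and {B,G,I}.
Split {C,E,F,M} by δ(·,0) → {C,F,M} and {E}.
The partition is now stable with 7 blocks: {D,H} | {C,F,M} | {J} | {A,K} | {L} | {B,G,I} | {E}.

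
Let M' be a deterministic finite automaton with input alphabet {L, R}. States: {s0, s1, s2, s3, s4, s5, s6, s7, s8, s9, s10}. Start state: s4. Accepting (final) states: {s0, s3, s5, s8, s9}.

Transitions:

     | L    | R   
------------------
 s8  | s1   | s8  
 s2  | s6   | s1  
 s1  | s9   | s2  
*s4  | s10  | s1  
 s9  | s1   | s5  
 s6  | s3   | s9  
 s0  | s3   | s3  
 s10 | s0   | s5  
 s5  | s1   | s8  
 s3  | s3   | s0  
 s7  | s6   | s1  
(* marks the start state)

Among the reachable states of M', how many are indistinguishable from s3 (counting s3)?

States {s7} cannot be reached from the start state, so discard them.
Start with accepting vs non-accepting: {s0,s3,s5,s8,s9} | {s1,s2,s4,s6,s10}.
On input L, block {s0,s3,s5,s8,s9} splits into {s5,s8,s9} and {s0,s3}.
Split {s1,s2,s4,s6,s10} by δ(·,L) → {s2,s4} and {s6,s10} and {s1}.
No further refinement is possible. Final partition (5 blocks): {s5,s8,s9} | {s2,s4} | {s0,s3} | {s6,s10} | {s1}.
State s3 belongs to the block {s0,s3}, which has 2 states.

2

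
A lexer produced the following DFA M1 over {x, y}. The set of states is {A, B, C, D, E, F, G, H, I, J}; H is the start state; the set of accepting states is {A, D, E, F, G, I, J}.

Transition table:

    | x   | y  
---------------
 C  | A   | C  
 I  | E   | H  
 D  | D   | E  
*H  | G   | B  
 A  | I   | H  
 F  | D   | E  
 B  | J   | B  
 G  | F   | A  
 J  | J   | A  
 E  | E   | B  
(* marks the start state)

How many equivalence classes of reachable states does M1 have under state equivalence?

3

Reachable states from the start: {A,B,D,E,F,G,H,I,J}. Unreachable: {C} — drop them.
Initial partition by acceptance: {A,D,E,F,G,I,J} | {B,H}.
Split {A,D,E,F,G,I,J} by δ(·,y) → {D,F,G,J} and {A,E,I}.
The partition is now stable with 3 blocks: {D,F,G,J} | {B,H} | {A,E,I}.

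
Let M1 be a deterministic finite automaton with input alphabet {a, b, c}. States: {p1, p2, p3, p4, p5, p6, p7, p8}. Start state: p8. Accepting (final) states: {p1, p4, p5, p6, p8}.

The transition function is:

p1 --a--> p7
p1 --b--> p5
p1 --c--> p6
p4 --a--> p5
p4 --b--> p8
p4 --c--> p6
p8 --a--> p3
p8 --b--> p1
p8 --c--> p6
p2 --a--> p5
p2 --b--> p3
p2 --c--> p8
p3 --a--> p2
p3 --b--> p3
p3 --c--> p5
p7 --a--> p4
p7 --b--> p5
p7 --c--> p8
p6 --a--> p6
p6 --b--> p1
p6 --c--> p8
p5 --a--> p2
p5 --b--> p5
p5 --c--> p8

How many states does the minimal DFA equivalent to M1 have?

Every state is reachable, so we keep all 8.
Start with accepting vs non-accepting: {p1,p4,p5,p6,p8} | {p2,p3,p7}.
On input a, block {p1,p4,p5,p6,p8} splits into {p1,p5,p8} and {p4,p6}.
Split {p1,p5,p8} by δ(·,c) → {p1,p8} and {p5}.
Split {p1,p8} by δ(·,b) → {p1} and {p8}.
Split {p2,p3,p7} by δ(·,a) → {p2} and {p3} and {p7}.
On input a, block {p4,p6} splits into {p4} and {p6}.
No further refinement is possible. Final partition (8 blocks): {p1} | {p2} | {p4} | {p5} | {p8} | {p3} | {p7} | {p6}.

8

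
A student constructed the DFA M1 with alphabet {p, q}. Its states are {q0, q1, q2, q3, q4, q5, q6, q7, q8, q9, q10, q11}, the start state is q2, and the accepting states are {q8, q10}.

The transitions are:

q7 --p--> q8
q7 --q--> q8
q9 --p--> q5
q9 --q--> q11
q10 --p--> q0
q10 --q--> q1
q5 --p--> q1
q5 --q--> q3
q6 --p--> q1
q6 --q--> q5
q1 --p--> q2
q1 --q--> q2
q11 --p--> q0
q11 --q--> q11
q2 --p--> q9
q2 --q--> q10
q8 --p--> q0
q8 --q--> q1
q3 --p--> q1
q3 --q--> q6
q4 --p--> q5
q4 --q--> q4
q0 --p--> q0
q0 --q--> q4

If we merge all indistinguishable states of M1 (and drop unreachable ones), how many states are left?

States {q7,q8} cannot be reached from the start state, so discard them.
P0 = {q10} | {q0,q1,q2,q3,q4,q5,q6,q9,q11}.
Refine {q0,q1,q2,q3,q4,q5,q6,q9,q11} on symbol q: members go to different blocks, giving {q0,q1,q3,q4,q5,q6,q9,q11} and {q2}.
On input p, block {q0,q1,q3,q4,q5,q6,q9,q11} splits into {q0,q3,q4,q5,q6,q9,q11} and {q1}.
Refine {q0,q3,q4,q5,q6,q9,q11} on symbol p: members go to different blocks, giving {q0,q4,q9,q11} and {q3,q5,q6}.
Split {q0,q4,q9,q11} by δ(·,p) → {q0,q11} and {q4,q9}.
On input q, block {q0,q11} splits into {q0} and {q11}.
Refine {q4,q9} on symbol q: members go to different blocks, giving {q4} and {q9}.
No further refinement is possible. Final partition (8 blocks): {q10} | {q0} | {q2} | {q1} | {q3,q5,q6} | {q4} | {q11} | {q9}.

8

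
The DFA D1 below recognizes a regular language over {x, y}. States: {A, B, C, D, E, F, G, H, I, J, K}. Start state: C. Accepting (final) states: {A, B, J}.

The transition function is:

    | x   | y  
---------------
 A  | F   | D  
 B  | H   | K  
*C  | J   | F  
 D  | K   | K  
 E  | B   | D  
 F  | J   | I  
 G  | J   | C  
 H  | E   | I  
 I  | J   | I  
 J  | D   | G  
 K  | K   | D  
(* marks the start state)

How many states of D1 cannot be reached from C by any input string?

4

BFS from C reaches {C, D, F, G, I, J, K}; the 4 state(s) A, B, E, H are never visited.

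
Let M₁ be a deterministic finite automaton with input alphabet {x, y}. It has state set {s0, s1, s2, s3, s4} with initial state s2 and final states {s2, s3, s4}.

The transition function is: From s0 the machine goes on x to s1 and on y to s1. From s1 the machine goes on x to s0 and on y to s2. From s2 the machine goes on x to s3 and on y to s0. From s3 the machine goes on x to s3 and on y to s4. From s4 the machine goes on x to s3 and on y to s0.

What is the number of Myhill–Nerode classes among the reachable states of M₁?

P0 = {s2,s3,s4} | {s0,s1}.
Refine {s2,s3,s4} on symbol y: members go to different blocks, giving {s2,s4} and {s3}.
On input y, block {s0,s1} splits into {s0} and {s1}.
The partition is now stable with 4 blocks: {s2,s4} | {s0} | {s3} | {s1}.

4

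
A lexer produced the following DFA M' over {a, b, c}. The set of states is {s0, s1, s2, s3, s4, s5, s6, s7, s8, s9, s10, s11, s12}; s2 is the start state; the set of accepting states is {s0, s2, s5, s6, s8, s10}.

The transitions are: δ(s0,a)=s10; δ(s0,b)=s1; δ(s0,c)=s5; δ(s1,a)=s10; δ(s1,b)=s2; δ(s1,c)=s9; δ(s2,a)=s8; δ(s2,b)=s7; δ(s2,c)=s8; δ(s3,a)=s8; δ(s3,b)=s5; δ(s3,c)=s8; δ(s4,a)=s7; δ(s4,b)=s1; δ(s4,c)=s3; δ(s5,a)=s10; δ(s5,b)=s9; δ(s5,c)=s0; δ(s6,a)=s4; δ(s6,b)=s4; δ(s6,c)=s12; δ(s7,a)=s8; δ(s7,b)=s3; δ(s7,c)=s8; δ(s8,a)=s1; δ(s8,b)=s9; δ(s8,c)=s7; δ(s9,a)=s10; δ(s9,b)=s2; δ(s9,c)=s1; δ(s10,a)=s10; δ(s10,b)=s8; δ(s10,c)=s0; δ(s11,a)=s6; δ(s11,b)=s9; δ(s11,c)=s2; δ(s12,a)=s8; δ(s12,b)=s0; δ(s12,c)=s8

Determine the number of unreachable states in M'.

Starting at s2 and following transitions, the reachable set is {s0, s1, s2, s3, s5, s7, s8, s9, s10}. That leaves s4, s6, s11, s12 unreachable — 4 in total.

4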